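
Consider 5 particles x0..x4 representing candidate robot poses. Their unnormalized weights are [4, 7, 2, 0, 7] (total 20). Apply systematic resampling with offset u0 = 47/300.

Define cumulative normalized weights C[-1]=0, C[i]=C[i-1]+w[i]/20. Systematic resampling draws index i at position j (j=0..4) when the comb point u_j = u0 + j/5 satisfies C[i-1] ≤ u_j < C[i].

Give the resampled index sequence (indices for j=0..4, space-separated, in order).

0 1 2 4 4

C = [1/5, 11/20, 13/20, 13/20, 1]
j=0: u_0=47/300 ∈ [0, 1/5) → index 0
j=1: u_1=107/300 ∈ [1/5, 11/20) → index 1
j=2: u_2=167/300 ∈ [11/20, 13/20) → index 2
j=3: u_3=227/300 ∈ [13/20, 1) → index 4
j=4: u_4=287/300 ∈ [13/20, 1) → index 4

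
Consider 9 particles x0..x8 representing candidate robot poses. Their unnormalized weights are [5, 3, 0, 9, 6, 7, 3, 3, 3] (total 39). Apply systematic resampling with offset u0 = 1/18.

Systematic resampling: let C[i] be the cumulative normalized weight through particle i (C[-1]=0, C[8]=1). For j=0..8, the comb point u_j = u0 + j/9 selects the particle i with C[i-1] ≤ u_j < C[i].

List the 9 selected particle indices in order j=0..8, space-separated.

0 1 3 3 4 5 5 6 8

C = [5/39, 8/39, 8/39, 17/39, 23/39, 10/13, 11/13, 12/13, 1]
j=0: u_0=1/18 ∈ [0, 5/39) → index 0
j=1: u_1=1/6 ∈ [5/39, 8/39) → index 1
j=2: u_2=5/18 ∈ [8/39, 17/39) → index 3
j=3: u_3=7/18 ∈ [8/39, 17/39) → index 3
j=4: u_4=1/2 ∈ [17/39, 23/39) → index 4
j=5: u_5=11/18 ∈ [23/39, 10/13) → index 5
j=6: u_6=13/18 ∈ [23/39, 10/13) → index 5
j=7: u_7=5/6 ∈ [10/13, 11/13) → index 6
j=8: u_8=17/18 ∈ [12/13, 1) → index 8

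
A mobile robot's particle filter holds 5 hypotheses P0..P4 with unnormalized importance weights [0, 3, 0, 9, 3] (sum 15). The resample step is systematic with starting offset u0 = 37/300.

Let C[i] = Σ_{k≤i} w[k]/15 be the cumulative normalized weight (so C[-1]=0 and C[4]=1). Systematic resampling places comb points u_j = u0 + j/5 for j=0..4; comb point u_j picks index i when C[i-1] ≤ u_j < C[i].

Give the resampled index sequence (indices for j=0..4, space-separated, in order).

C = [0, 1/5, 1/5, 4/5, 1]
j=0: u_0=37/300 ∈ [0, 1/5) → index 1
j=1: u_1=97/300 ∈ [1/5, 4/5) → index 3
j=2: u_2=157/300 ∈ [1/5, 4/5) → index 3
j=3: u_3=217/300 ∈ [1/5, 4/5) → index 3
j=4: u_4=277/300 ∈ [4/5, 1) → index 4

1 3 3 3 4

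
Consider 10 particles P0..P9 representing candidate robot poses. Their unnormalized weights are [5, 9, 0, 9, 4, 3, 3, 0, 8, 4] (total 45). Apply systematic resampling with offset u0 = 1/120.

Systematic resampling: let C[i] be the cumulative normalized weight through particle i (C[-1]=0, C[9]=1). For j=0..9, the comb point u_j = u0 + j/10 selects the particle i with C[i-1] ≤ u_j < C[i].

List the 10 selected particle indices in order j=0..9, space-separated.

0 0 1 1 3 3 5 6 8 8

C = [1/9, 14/45, 14/45, 23/45, 3/5, 2/3, 11/15, 11/15, 41/45, 1]
j=0: u_0=1/120 ∈ [0, 1/9) → index 0
j=1: u_1=13/120 ∈ [0, 1/9) → index 0
j=2: u_2=5/24 ∈ [1/9, 14/45) → index 1
j=3: u_3=37/120 ∈ [1/9, 14/45) → index 1
j=4: u_4=49/120 ∈ [14/45, 23/45) → index 3
j=5: u_5=61/120 ∈ [14/45, 23/45) → index 3
j=6: u_6=73/120 ∈ [3/5, 2/3) → index 5
j=7: u_7=17/24 ∈ [2/3, 11/15) → index 6
j=8: u_8=97/120 ∈ [11/15, 41/45) → index 8
j=9: u_9=109/120 ∈ [11/15, 41/45) → index 8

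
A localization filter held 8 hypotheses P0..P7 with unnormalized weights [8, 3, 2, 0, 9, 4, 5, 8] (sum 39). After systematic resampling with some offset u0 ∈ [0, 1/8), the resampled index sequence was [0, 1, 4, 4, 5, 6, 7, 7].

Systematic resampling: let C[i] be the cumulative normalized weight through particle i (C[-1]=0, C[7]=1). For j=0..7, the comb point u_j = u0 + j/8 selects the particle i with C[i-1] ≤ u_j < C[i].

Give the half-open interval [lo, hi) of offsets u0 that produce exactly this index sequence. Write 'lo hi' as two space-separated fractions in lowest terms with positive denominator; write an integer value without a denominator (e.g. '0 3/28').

1/12 1/8

C = [8/39, 11/39, 1/3, 1/3, 22/39, 2/3, 31/39, 1]
j=0 picked index 0: u0 ∈ [0, 8/39)
j=1 picked index 1: u0 ∈ [25/312, 49/312)
j=2 picked index 4: u0 ∈ [1/12, 49/156)
j=3 picked index 4: u0 ∈ [-1/24, 59/312)
j=4 picked index 5: u0 ∈ [5/78, 1/6)
j=5 picked index 6: u0 ∈ [1/24, 53/312)
j=6 picked index 7: u0 ∈ [7/156, 1/4)
j=7 picked index 7: u0 ∈ [-25/312, 1/8)
intersection: [1/12, 1/8)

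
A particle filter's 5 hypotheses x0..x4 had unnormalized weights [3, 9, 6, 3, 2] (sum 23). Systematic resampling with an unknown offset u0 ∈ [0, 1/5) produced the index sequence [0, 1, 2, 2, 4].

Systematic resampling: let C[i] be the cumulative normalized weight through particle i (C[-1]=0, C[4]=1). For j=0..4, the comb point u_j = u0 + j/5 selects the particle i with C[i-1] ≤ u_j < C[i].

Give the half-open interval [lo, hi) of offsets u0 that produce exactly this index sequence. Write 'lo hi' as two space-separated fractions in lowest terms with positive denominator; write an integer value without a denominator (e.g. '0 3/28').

C = [3/23, 12/23, 18/23, 21/23, 1]
j=0 picked index 0: u0 ∈ [0, 3/23)
j=1 picked index 1: u0 ∈ [-8/115, 37/115)
j=2 picked index 2: u0 ∈ [14/115, 44/115)
j=3 picked index 2: u0 ∈ [-9/115, 21/115)
j=4 picked index 4: u0 ∈ [13/115, 1/5)
intersection: [14/115, 3/23)

14/115 3/23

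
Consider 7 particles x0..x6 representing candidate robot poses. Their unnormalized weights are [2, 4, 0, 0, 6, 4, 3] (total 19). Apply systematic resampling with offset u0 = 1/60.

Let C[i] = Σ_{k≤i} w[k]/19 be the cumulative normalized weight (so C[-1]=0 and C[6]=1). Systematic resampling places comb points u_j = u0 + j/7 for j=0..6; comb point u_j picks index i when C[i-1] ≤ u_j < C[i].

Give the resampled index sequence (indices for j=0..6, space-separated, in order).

C = [2/19, 6/19, 6/19, 6/19, 12/19, 16/19, 1]
j=0: u_0=1/60 ∈ [0, 2/19) → index 0
j=1: u_1=67/420 ∈ [2/19, 6/19) → index 1
j=2: u_2=127/420 ∈ [2/19, 6/19) → index 1
j=3: u_3=187/420 ∈ [6/19, 12/19) → index 4
j=4: u_4=247/420 ∈ [6/19, 12/19) → index 4
j=5: u_5=307/420 ∈ [12/19, 16/19) → index 5
j=6: u_6=367/420 ∈ [16/19, 1) → index 6

0 1 1 4 4 5 6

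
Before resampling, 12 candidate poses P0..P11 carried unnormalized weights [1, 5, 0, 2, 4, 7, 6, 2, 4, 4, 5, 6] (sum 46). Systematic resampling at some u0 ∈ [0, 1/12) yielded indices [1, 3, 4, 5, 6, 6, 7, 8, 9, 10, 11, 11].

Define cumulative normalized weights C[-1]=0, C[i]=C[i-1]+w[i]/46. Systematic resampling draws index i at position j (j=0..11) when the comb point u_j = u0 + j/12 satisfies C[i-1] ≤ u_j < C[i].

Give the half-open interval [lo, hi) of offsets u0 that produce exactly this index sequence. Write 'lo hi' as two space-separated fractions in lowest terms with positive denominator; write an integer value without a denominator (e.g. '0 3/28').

C = [1/46, 3/23, 3/23, 4/23, 6/23, 19/46, 25/46, 27/46, 31/46, 35/46, 20/23, 1]
j=0 picked index 1: u0 ∈ [1/46, 3/23)
j=1 picked index 3: u0 ∈ [13/276, 25/276)
j=2 picked index 4: u0 ∈ [1/138, 13/138)
j=3 picked index 5: u0 ∈ [1/92, 15/92)
j=4 picked index 6: u0 ∈ [11/138, 29/138)
j=5 picked index 6: u0 ∈ [-1/276, 35/276)
j=6 picked index 7: u0 ∈ [1/23, 2/23)
j=7 picked index 8: u0 ∈ [1/276, 25/276)
j=8 picked index 9: u0 ∈ [1/138, 13/138)
j=9 picked index 10: u0 ∈ [1/92, 11/92)
j=10 picked index 11: u0 ∈ [5/138, 1/6)
j=11 picked index 11: u0 ∈ [-13/276, 1/12)
intersection: [11/138, 1/12)

11/138 1/12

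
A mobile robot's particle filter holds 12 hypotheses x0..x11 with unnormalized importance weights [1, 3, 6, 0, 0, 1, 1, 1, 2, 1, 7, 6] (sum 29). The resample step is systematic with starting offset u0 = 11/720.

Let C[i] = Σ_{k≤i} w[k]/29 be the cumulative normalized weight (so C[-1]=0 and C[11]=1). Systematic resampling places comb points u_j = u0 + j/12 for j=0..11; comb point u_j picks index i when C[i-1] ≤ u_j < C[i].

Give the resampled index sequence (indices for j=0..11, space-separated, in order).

0 1 2 2 5 7 8 10 10 10 11 11

C = [1/29, 4/29, 10/29, 10/29, 10/29, 11/29, 12/29, 13/29, 15/29, 16/29, 23/29, 1]
j=0: u_0=11/720 ∈ [0, 1/29) → index 0
j=1: u_1=71/720 ∈ [1/29, 4/29) → index 1
j=2: u_2=131/720 ∈ [4/29, 10/29) → index 2
j=3: u_3=191/720 ∈ [4/29, 10/29) → index 2
j=4: u_4=251/720 ∈ [10/29, 11/29) → index 5
j=5: u_5=311/720 ∈ [12/29, 13/29) → index 7
j=6: u_6=371/720 ∈ [13/29, 15/29) → index 8
j=7: u_7=431/720 ∈ [16/29, 23/29) → index 10
j=8: u_8=491/720 ∈ [16/29, 23/29) → index 10
j=9: u_9=551/720 ∈ [16/29, 23/29) → index 10
j=10: u_10=611/720 ∈ [23/29, 1) → index 11
j=11: u_11=671/720 ∈ [23/29, 1) → index 11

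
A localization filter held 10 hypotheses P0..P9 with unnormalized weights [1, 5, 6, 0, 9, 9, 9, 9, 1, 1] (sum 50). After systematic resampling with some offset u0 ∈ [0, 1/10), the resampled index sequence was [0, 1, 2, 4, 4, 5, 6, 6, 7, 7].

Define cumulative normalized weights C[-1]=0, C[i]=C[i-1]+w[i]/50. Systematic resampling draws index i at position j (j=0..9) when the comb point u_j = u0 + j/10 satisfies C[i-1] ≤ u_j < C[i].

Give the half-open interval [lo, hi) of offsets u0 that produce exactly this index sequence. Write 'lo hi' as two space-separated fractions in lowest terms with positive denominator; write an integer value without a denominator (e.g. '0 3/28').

C = [1/50, 3/25, 6/25, 6/25, 21/50, 3/5, 39/50, 24/25, 49/50, 1]
j=0 picked index 0: u0 ∈ [0, 1/50)
j=1 picked index 1: u0 ∈ [-2/25, 1/50)
j=2 picked index 2: u0 ∈ [-2/25, 1/25)
j=3 picked index 4: u0 ∈ [-3/50, 3/25)
j=4 picked index 4: u0 ∈ [-4/25, 1/50)
j=5 picked index 5: u0 ∈ [-2/25, 1/10)
j=6 picked index 6: u0 ∈ [0, 9/50)
j=7 picked index 6: u0 ∈ [-1/10, 2/25)
j=8 picked index 7: u0 ∈ [-1/50, 4/25)
j=9 picked index 7: u0 ∈ [-3/25, 3/50)
intersection: [0, 1/50)

0 1/50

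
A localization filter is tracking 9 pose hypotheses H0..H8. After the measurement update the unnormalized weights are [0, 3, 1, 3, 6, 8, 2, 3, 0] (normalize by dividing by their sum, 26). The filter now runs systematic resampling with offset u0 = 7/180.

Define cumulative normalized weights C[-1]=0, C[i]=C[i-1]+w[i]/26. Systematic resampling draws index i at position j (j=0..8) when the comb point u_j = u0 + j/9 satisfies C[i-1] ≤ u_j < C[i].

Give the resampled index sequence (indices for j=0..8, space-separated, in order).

1 2 3 4 4 5 5 6 7

C = [0, 3/26, 2/13, 7/26, 1/2, 21/26, 23/26, 1, 1]
j=0: u_0=7/180 ∈ [0, 3/26) → index 1
j=1: u_1=3/20 ∈ [3/26, 2/13) → index 2
j=2: u_2=47/180 ∈ [2/13, 7/26) → index 3
j=3: u_3=67/180 ∈ [7/26, 1/2) → index 4
j=4: u_4=29/60 ∈ [7/26, 1/2) → index 4
j=5: u_5=107/180 ∈ [1/2, 21/26) → index 5
j=6: u_6=127/180 ∈ [1/2, 21/26) → index 5
j=7: u_7=49/60 ∈ [21/26, 23/26) → index 6
j=8: u_8=167/180 ∈ [23/26, 1) → index 7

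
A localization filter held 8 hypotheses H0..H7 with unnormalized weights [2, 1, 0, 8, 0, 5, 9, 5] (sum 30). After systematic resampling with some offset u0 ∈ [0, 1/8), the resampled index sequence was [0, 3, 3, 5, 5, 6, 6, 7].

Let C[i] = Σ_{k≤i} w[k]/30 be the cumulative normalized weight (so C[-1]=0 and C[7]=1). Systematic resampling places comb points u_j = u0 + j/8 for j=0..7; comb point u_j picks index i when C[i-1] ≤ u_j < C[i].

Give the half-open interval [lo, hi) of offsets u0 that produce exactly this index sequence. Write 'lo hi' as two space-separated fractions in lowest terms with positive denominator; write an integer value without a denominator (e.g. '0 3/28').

0 1/30

C = [1/15, 1/10, 1/10, 11/30, 11/30, 8/15, 5/6, 1]
j=0 picked index 0: u0 ∈ [0, 1/15)
j=1 picked index 3: u0 ∈ [-1/40, 29/120)
j=2 picked index 3: u0 ∈ [-3/20, 7/60)
j=3 picked index 5: u0 ∈ [-1/120, 19/120)
j=4 picked index 5: u0 ∈ [-2/15, 1/30)
j=5 picked index 6: u0 ∈ [-11/120, 5/24)
j=6 picked index 6: u0 ∈ [-13/60, 1/12)
j=7 picked index 7: u0 ∈ [-1/24, 1/8)
intersection: [0, 1/30)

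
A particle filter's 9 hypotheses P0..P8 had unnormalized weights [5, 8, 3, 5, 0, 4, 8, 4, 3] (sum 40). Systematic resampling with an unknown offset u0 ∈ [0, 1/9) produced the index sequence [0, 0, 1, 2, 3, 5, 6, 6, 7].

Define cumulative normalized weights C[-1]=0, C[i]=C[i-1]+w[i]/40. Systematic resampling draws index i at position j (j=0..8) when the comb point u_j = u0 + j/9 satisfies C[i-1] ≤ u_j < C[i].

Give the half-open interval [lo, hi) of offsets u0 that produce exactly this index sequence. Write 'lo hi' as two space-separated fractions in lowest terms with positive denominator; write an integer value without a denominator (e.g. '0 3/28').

0 1/72

C = [1/8, 13/40, 2/5, 21/40, 21/40, 5/8, 33/40, 37/40, 1]
j=0 picked index 0: u0 ∈ [0, 1/8)
j=1 picked index 0: u0 ∈ [-1/9, 1/72)
j=2 picked index 1: u0 ∈ [-7/72, 37/360)
j=3 picked index 2: u0 ∈ [-1/120, 1/15)
j=4 picked index 3: u0 ∈ [-2/45, 29/360)
j=5 picked index 5: u0 ∈ [-11/360, 5/72)
j=6 picked index 6: u0 ∈ [-1/24, 19/120)
j=7 picked index 6: u0 ∈ [-11/72, 17/360)
j=8 picked index 7: u0 ∈ [-23/360, 13/360)
intersection: [0, 1/72)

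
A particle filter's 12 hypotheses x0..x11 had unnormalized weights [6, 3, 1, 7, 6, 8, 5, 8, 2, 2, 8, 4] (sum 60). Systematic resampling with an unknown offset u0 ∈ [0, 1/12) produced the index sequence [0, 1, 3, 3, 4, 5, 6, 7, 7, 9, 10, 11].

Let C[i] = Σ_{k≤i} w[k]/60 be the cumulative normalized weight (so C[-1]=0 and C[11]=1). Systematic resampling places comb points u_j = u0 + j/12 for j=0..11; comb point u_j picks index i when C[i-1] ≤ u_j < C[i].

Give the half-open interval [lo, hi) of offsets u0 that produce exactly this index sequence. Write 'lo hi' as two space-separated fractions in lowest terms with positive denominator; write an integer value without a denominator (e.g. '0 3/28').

C = [1/10, 3/20, 1/6, 17/60, 23/60, 31/60, 3/5, 11/15, 23/30, 4/5, 14/15, 1]
j=0 picked index 0: u0 ∈ [0, 1/10)
j=1 picked index 1: u0 ∈ [1/60, 1/15)
j=2 picked index 3: u0 ∈ [0, 7/60)
j=3 picked index 3: u0 ∈ [-1/12, 1/30)
j=4 picked index 4: u0 ∈ [-1/20, 1/20)
j=5 picked index 5: u0 ∈ [-1/30, 1/10)
j=6 picked index 6: u0 ∈ [1/60, 1/10)
j=7 picked index 7: u0 ∈ [1/60, 3/20)
j=8 picked index 7: u0 ∈ [-1/15, 1/15)
j=9 picked index 9: u0 ∈ [1/60, 1/20)
j=10 picked index 10: u0 ∈ [-1/30, 1/10)
j=11 picked index 11: u0 ∈ [1/60, 1/12)
intersection: [1/60, 1/30)

1/60 1/30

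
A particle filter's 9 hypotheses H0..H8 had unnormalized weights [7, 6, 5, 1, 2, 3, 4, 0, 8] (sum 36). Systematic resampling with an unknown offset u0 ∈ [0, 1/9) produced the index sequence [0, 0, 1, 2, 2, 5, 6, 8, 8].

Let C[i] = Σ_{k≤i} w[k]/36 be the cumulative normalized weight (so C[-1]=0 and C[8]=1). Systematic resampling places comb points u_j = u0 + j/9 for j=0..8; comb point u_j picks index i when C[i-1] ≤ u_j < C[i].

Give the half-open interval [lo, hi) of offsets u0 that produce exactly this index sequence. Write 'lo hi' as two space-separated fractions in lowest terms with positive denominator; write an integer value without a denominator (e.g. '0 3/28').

1/36 1/18

C = [7/36, 13/36, 1/2, 19/36, 7/12, 2/3, 7/9, 7/9, 1]
j=0 picked index 0: u0 ∈ [0, 7/36)
j=1 picked index 0: u0 ∈ [-1/9, 1/12)
j=2 picked index 1: u0 ∈ [-1/36, 5/36)
j=3 picked index 2: u0 ∈ [1/36, 1/6)
j=4 picked index 2: u0 ∈ [-1/12, 1/18)
j=5 picked index 5: u0 ∈ [1/36, 1/9)
j=6 picked index 6: u0 ∈ [0, 1/9)
j=7 picked index 8: u0 ∈ [0, 2/9)
j=8 picked index 8: u0 ∈ [-1/9, 1/9)
intersection: [1/36, 1/18)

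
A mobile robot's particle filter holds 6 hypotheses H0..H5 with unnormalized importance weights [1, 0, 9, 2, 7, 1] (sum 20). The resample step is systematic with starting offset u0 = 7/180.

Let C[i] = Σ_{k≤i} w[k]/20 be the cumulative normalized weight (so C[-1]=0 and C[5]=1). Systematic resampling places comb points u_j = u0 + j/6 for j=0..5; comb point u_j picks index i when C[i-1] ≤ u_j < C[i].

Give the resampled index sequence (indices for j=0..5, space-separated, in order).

0 2 2 3 4 4

C = [1/20, 1/20, 1/2, 3/5, 19/20, 1]
j=0: u_0=7/180 ∈ [0, 1/20) → index 0
j=1: u_1=37/180 ∈ [1/20, 1/2) → index 2
j=2: u_2=67/180 ∈ [1/20, 1/2) → index 2
j=3: u_3=97/180 ∈ [1/2, 3/5) → index 3
j=4: u_4=127/180 ∈ [3/5, 19/20) → index 4
j=5: u_5=157/180 ∈ [3/5, 19/20) → index 4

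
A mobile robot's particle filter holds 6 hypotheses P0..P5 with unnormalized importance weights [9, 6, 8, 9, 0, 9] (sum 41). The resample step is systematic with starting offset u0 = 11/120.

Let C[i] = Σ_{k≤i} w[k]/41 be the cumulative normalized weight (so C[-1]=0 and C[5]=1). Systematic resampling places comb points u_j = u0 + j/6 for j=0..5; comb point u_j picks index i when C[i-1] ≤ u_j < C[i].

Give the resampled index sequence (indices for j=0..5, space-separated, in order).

C = [9/41, 15/41, 23/41, 32/41, 32/41, 1]
j=0: u_0=11/120 ∈ [0, 9/41) → index 0
j=1: u_1=31/120 ∈ [9/41, 15/41) → index 1
j=2: u_2=17/40 ∈ [15/41, 23/41) → index 2
j=3: u_3=71/120 ∈ [23/41, 32/41) → index 3
j=4: u_4=91/120 ∈ [23/41, 32/41) → index 3
j=5: u_5=37/40 ∈ [32/41, 1) → index 5

0 1 2 3 3 5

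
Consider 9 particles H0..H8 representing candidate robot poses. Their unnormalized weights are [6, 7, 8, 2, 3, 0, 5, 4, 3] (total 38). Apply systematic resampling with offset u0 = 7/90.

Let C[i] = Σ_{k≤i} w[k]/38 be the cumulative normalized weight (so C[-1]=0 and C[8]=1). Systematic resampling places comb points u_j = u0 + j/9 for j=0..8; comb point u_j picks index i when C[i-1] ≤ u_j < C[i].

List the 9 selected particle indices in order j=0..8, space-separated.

0 1 1 2 2 4 6 7 8

C = [3/19, 13/38, 21/38, 23/38, 13/19, 13/19, 31/38, 35/38, 1]
j=0: u_0=7/90 ∈ [0, 3/19) → index 0
j=1: u_1=17/90 ∈ [3/19, 13/38) → index 1
j=2: u_2=3/10 ∈ [3/19, 13/38) → index 1
j=3: u_3=37/90 ∈ [13/38, 21/38) → index 2
j=4: u_4=47/90 ∈ [13/38, 21/38) → index 2
j=5: u_5=19/30 ∈ [23/38, 13/19) → index 4
j=6: u_6=67/90 ∈ [13/19, 31/38) → index 6
j=7: u_7=77/90 ∈ [31/38, 35/38) → index 7
j=8: u_8=29/30 ∈ [35/38, 1) → index 8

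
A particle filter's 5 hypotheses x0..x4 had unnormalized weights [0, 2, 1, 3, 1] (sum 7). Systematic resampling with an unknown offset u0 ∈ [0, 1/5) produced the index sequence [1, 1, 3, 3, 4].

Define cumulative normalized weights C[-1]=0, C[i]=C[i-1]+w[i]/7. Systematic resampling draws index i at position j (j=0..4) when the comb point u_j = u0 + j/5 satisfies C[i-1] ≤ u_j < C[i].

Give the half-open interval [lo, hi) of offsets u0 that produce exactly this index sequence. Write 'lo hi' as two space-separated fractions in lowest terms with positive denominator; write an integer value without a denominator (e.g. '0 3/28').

C = [0, 2/7, 3/7, 6/7, 1]
j=0 picked index 1: u0 ∈ [0, 2/7)
j=1 picked index 1: u0 ∈ [-1/5, 3/35)
j=2 picked index 3: u0 ∈ [1/35, 16/35)
j=3 picked index 3: u0 ∈ [-6/35, 9/35)
j=4 picked index 4: u0 ∈ [2/35, 1/5)
intersection: [2/35, 3/35)

2/35 3/35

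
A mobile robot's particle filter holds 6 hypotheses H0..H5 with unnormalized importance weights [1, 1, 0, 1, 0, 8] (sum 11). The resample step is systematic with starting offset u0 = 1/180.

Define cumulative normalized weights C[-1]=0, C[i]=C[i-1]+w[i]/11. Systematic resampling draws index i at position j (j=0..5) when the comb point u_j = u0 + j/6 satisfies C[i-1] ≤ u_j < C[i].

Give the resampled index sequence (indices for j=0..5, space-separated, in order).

0 1 5 5 5 5

C = [1/11, 2/11, 2/11, 3/11, 3/11, 1]
j=0: u_0=1/180 ∈ [0, 1/11) → index 0
j=1: u_1=31/180 ∈ [1/11, 2/11) → index 1
j=2: u_2=61/180 ∈ [3/11, 1) → index 5
j=3: u_3=91/180 ∈ [3/11, 1) → index 5
j=4: u_4=121/180 ∈ [3/11, 1) → index 5
j=5: u_5=151/180 ∈ [3/11, 1) → index 5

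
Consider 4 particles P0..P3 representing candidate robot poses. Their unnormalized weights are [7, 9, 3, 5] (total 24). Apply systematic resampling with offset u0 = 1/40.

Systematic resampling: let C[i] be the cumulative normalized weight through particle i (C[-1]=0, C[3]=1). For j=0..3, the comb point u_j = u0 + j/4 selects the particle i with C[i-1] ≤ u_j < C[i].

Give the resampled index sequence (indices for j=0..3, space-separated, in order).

0 0 1 2

C = [7/24, 2/3, 19/24, 1]
j=0: u_0=1/40 ∈ [0, 7/24) → index 0
j=1: u_1=11/40 ∈ [0, 7/24) → index 0
j=2: u_2=21/40 ∈ [7/24, 2/3) → index 1
j=3: u_3=31/40 ∈ [2/3, 19/24) → index 2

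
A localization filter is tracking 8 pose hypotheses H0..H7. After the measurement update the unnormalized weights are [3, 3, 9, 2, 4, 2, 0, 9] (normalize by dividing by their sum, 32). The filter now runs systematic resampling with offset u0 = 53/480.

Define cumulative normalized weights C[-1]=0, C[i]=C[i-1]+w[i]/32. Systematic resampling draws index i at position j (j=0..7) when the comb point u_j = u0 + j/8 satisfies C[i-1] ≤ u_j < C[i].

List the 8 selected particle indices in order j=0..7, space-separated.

1 2 2 3 4 7 7 7

C = [3/32, 3/16, 15/32, 17/32, 21/32, 23/32, 23/32, 1]
j=0: u_0=53/480 ∈ [3/32, 3/16) → index 1
j=1: u_1=113/480 ∈ [3/16, 15/32) → index 2
j=2: u_2=173/480 ∈ [3/16, 15/32) → index 2
j=3: u_3=233/480 ∈ [15/32, 17/32) → index 3
j=4: u_4=293/480 ∈ [17/32, 21/32) → index 4
j=5: u_5=353/480 ∈ [23/32, 1) → index 7
j=6: u_6=413/480 ∈ [23/32, 1) → index 7
j=7: u_7=473/480 ∈ [23/32, 1) → index 7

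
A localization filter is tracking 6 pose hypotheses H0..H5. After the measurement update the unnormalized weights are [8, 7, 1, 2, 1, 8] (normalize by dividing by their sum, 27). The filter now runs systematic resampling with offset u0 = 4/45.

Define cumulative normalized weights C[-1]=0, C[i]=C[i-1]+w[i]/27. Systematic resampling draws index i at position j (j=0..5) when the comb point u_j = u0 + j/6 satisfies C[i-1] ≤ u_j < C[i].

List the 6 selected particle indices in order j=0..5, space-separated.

0 0 1 2 5 5

C = [8/27, 5/9, 16/27, 2/3, 19/27, 1]
j=0: u_0=4/45 ∈ [0, 8/27) → index 0
j=1: u_1=23/90 ∈ [0, 8/27) → index 0
j=2: u_2=19/45 ∈ [8/27, 5/9) → index 1
j=3: u_3=53/90 ∈ [5/9, 16/27) → index 2
j=4: u_4=34/45 ∈ [19/27, 1) → index 5
j=5: u_5=83/90 ∈ [19/27, 1) → index 5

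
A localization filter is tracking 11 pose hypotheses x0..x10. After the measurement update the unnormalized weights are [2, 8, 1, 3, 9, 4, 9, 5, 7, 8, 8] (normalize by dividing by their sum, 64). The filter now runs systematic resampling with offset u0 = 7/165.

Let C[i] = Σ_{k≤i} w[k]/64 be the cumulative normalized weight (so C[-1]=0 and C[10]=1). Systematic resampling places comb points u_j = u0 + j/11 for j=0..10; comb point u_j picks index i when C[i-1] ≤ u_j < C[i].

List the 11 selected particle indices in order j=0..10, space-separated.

C = [1/32, 5/32, 11/64, 7/32, 23/64, 27/64, 9/16, 41/64, 3/4, 7/8, 1]
j=0: u_0=7/165 ∈ [1/32, 5/32) → index 1
j=1: u_1=2/15 ∈ [1/32, 5/32) → index 1
j=2: u_2=37/165 ∈ [7/32, 23/64) → index 4
j=3: u_3=52/165 ∈ [7/32, 23/64) → index 4
j=4: u_4=67/165 ∈ [23/64, 27/64) → index 5
j=5: u_5=82/165 ∈ [27/64, 9/16) → index 6
j=6: u_6=97/165 ∈ [9/16, 41/64) → index 7
j=7: u_7=112/165 ∈ [41/64, 3/4) → index 8
j=8: u_8=127/165 ∈ [3/4, 7/8) → index 9
j=9: u_9=142/165 ∈ [3/4, 7/8) → index 9
j=10: u_10=157/165 ∈ [7/8, 1) → index 10

1 1 4 4 5 6 7 8 9 9 10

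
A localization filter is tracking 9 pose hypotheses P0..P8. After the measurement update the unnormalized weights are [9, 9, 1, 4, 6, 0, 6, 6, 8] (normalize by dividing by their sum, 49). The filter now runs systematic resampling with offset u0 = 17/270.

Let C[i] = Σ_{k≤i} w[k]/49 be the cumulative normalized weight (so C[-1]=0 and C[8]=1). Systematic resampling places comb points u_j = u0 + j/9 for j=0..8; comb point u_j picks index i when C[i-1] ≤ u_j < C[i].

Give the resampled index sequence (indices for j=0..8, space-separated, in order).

0 0 1 3 4 6 7 8 8

C = [9/49, 18/49, 19/49, 23/49, 29/49, 29/49, 5/7, 41/49, 1]
j=0: u_0=17/270 ∈ [0, 9/49) → index 0
j=1: u_1=47/270 ∈ [0, 9/49) → index 0
j=2: u_2=77/270 ∈ [9/49, 18/49) → index 1
j=3: u_3=107/270 ∈ [19/49, 23/49) → index 3
j=4: u_4=137/270 ∈ [23/49, 29/49) → index 4
j=5: u_5=167/270 ∈ [29/49, 5/7) → index 6
j=6: u_6=197/270 ∈ [5/7, 41/49) → index 7
j=7: u_7=227/270 ∈ [41/49, 1) → index 8
j=8: u_8=257/270 ∈ [41/49, 1) → index 8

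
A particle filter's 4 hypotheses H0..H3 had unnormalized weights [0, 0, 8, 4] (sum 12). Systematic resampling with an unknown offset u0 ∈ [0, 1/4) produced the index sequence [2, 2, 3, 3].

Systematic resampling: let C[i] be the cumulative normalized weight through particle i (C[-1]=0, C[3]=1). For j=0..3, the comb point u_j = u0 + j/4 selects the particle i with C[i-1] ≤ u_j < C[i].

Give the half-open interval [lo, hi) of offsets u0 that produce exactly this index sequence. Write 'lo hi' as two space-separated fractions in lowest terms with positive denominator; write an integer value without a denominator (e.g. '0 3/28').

1/6 1/4

C = [0, 0, 2/3, 1]
j=0 picked index 2: u0 ∈ [0, 2/3)
j=1 picked index 2: u0 ∈ [-1/4, 5/12)
j=2 picked index 3: u0 ∈ [1/6, 1/2)
j=3 picked index 3: u0 ∈ [-1/12, 1/4)
intersection: [1/6, 1/4)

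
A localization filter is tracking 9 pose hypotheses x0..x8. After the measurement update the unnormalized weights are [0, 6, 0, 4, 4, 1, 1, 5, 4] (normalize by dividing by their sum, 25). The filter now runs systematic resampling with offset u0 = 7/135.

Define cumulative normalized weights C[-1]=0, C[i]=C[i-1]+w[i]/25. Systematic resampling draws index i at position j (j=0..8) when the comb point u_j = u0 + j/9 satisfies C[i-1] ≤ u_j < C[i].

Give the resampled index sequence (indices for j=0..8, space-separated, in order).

1 1 3 3 4 6 7 7 8

C = [0, 6/25, 6/25, 2/5, 14/25, 3/5, 16/25, 21/25, 1]
j=0: u_0=7/135 ∈ [0, 6/25) → index 1
j=1: u_1=22/135 ∈ [0, 6/25) → index 1
j=2: u_2=37/135 ∈ [6/25, 2/5) → index 3
j=3: u_3=52/135 ∈ [6/25, 2/5) → index 3
j=4: u_4=67/135 ∈ [2/5, 14/25) → index 4
j=5: u_5=82/135 ∈ [3/5, 16/25) → index 6
j=6: u_6=97/135 ∈ [16/25, 21/25) → index 7
j=7: u_7=112/135 ∈ [16/25, 21/25) → index 7
j=8: u_8=127/135 ∈ [21/25, 1) → index 8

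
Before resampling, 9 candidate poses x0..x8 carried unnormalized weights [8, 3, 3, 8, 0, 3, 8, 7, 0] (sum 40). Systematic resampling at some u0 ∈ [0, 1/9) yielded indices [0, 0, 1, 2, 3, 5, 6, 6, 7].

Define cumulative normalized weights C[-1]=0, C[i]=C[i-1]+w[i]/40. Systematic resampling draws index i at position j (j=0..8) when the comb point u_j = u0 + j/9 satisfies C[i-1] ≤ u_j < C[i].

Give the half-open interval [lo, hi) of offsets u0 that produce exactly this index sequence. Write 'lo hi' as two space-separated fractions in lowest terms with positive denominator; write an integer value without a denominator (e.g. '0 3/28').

C = [1/5, 11/40, 7/20, 11/20, 11/20, 5/8, 33/40, 1, 1]
j=0 picked index 0: u0 ∈ [0, 1/5)
j=1 picked index 0: u0 ∈ [-1/9, 4/45)
j=2 picked index 1: u0 ∈ [-1/45, 19/360)
j=3 picked index 2: u0 ∈ [-7/120, 1/60)
j=4 picked index 3: u0 ∈ [-17/180, 19/180)
j=5 picked index 5: u0 ∈ [-1/180, 5/72)
j=6 picked index 6: u0 ∈ [-1/24, 19/120)
j=7 picked index 6: u0 ∈ [-11/72, 17/360)
j=8 picked index 7: u0 ∈ [-23/360, 1/9)
intersection: [0, 1/60)

0 1/60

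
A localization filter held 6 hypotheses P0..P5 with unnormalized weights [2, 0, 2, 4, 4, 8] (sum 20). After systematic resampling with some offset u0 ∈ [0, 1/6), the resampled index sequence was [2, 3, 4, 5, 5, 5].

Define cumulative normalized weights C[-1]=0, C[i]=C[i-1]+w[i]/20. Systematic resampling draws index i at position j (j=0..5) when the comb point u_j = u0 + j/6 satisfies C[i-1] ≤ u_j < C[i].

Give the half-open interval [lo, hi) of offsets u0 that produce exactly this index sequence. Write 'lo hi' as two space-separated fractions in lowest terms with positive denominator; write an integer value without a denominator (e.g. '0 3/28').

C = [1/10, 1/10, 1/5, 2/5, 3/5, 1]
j=0 picked index 2: u0 ∈ [1/10, 1/5)
j=1 picked index 3: u0 ∈ [1/30, 7/30)
j=2 picked index 4: u0 ∈ [1/15, 4/15)
j=3 picked index 5: u0 ∈ [1/10, 1/2)
j=4 picked index 5: u0 ∈ [-1/15, 1/3)
j=5 picked index 5: u0 ∈ [-7/30, 1/6)
intersection: [1/10, 1/6)

1/10 1/6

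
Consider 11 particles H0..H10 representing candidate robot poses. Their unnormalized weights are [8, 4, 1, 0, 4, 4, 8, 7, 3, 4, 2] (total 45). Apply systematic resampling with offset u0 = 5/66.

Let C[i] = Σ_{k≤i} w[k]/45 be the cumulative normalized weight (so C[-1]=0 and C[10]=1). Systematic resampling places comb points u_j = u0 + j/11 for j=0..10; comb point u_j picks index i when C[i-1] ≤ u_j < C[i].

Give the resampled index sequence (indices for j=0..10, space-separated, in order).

0 0 1 4 5 6 6 7 8 9 10

C = [8/45, 4/15, 13/45, 13/45, 17/45, 7/15, 29/45, 4/5, 13/15, 43/45, 1]
j=0: u_0=5/66 ∈ [0, 8/45) → index 0
j=1: u_1=1/6 ∈ [0, 8/45) → index 0
j=2: u_2=17/66 ∈ [8/45, 4/15) → index 1
j=3: u_3=23/66 ∈ [13/45, 17/45) → index 4
j=4: u_4=29/66 ∈ [17/45, 7/15) → index 5
j=5: u_5=35/66 ∈ [7/15, 29/45) → index 6
j=6: u_6=41/66 ∈ [7/15, 29/45) → index 6
j=7: u_7=47/66 ∈ [29/45, 4/5) → index 7
j=8: u_8=53/66 ∈ [4/5, 13/15) → index 8
j=9: u_9=59/66 ∈ [13/15, 43/45) → index 9
j=10: u_10=65/66 ∈ [43/45, 1) → index 10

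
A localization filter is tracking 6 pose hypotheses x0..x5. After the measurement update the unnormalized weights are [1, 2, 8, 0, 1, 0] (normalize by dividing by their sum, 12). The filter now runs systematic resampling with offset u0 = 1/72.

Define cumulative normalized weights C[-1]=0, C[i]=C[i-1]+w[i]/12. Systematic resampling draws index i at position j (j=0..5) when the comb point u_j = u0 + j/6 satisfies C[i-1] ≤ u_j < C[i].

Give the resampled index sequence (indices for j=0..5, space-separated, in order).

C = [1/12, 1/4, 11/12, 11/12, 1, 1]
j=0: u_0=1/72 ∈ [0, 1/12) → index 0
j=1: u_1=13/72 ∈ [1/12, 1/4) → index 1
j=2: u_2=25/72 ∈ [1/4, 11/12) → index 2
j=3: u_3=37/72 ∈ [1/4, 11/12) → index 2
j=4: u_4=49/72 ∈ [1/4, 11/12) → index 2
j=5: u_5=61/72 ∈ [1/4, 11/12) → index 2

0 1 2 2 2 2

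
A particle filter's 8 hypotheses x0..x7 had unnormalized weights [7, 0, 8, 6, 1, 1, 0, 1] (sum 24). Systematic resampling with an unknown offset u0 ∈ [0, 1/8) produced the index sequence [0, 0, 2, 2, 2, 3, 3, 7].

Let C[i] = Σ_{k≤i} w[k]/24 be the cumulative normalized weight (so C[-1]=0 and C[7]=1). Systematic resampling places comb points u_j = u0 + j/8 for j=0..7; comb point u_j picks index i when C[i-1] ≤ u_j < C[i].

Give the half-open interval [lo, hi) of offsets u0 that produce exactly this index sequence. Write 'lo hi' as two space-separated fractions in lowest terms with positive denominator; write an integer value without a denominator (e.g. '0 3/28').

1/12 1/8

C = [7/24, 7/24, 5/8, 7/8, 11/12, 23/24, 23/24, 1]
j=0 picked index 0: u0 ∈ [0, 7/24)
j=1 picked index 0: u0 ∈ [-1/8, 1/6)
j=2 picked index 2: u0 ∈ [1/24, 3/8)
j=3 picked index 2: u0 ∈ [-1/12, 1/4)
j=4 picked index 2: u0 ∈ [-5/24, 1/8)
j=5 picked index 3: u0 ∈ [0, 1/4)
j=6 picked index 3: u0 ∈ [-1/8, 1/8)
j=7 picked index 7: u0 ∈ [1/12, 1/8)
intersection: [1/12, 1/8)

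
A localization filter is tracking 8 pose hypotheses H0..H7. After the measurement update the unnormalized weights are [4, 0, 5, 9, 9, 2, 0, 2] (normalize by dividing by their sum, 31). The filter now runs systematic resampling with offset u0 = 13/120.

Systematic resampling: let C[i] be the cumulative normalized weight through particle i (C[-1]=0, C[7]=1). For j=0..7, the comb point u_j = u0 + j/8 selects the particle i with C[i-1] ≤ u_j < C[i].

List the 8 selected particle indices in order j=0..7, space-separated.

C = [4/31, 4/31, 9/31, 18/31, 27/31, 29/31, 29/31, 1]
j=0: u_0=13/120 ∈ [0, 4/31) → index 0
j=1: u_1=7/30 ∈ [4/31, 9/31) → index 2
j=2: u_2=43/120 ∈ [9/31, 18/31) → index 3
j=3: u_3=29/60 ∈ [9/31, 18/31) → index 3
j=4: u_4=73/120 ∈ [18/31, 27/31) → index 4
j=5: u_5=11/15 ∈ [18/31, 27/31) → index 4
j=6: u_6=103/120 ∈ [18/31, 27/31) → index 4
j=7: u_7=59/60 ∈ [29/31, 1) → index 7

0 2 3 3 4 4 4 7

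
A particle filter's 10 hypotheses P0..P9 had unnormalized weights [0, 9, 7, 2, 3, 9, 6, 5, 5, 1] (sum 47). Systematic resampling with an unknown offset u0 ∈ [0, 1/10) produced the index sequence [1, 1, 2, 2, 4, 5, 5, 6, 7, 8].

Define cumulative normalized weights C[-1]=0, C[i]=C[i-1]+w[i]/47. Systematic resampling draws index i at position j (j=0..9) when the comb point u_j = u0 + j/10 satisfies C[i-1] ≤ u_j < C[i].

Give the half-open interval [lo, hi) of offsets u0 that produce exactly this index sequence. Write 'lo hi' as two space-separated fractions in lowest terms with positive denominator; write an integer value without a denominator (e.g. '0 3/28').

C = [0, 9/47, 16/47, 18/47, 21/47, 30/47, 36/47, 41/47, 46/47, 1]
j=0 picked index 1: u0 ∈ [0, 9/47)
j=1 picked index 1: u0 ∈ [-1/10, 43/470)
j=2 picked index 2: u0 ∈ [-2/235, 33/235)
j=3 picked index 2: u0 ∈ [-51/470, 19/470)
j=4 picked index 4: u0 ∈ [-4/235, 11/235)
j=5 picked index 5: u0 ∈ [-5/94, 13/94)
j=6 picked index 5: u0 ∈ [-36/235, 9/235)
j=7 picked index 6: u0 ∈ [-29/470, 31/470)
j=8 picked index 7: u0 ∈ [-8/235, 17/235)
j=9 picked index 8: u0 ∈ [-13/470, 37/470)
intersection: [0, 9/235)

0 9/235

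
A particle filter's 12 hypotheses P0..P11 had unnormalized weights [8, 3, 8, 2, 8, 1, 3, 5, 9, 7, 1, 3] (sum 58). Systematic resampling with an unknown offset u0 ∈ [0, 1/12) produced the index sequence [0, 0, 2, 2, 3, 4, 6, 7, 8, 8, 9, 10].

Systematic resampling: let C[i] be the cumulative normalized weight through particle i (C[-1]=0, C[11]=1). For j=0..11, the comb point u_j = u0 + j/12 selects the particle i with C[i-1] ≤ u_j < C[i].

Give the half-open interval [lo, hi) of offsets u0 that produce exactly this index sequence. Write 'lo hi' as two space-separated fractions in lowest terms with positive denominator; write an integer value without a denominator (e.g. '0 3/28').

2/87 5/174

C = [4/29, 11/58, 19/58, 21/58, 1/2, 15/29, 33/58, 19/29, 47/58, 27/29, 55/58, 1]
j=0 picked index 0: u0 ∈ [0, 4/29)
j=1 picked index 0: u0 ∈ [-1/12, 19/348)
j=2 picked index 2: u0 ∈ [2/87, 14/87)
j=3 picked index 2: u0 ∈ [-7/116, 9/116)
j=4 picked index 3: u0 ∈ [-1/174, 5/174)
j=5 picked index 4: u0 ∈ [-19/348, 1/12)
j=6 picked index 6: u0 ∈ [1/58, 2/29)
j=7 picked index 7: u0 ∈ [-5/348, 25/348)
j=8 picked index 8: u0 ∈ [-1/87, 25/174)
j=9 picked index 8: u0 ∈ [-11/116, 7/116)
j=10 picked index 9: u0 ∈ [-2/87, 17/174)
j=11 picked index 10: u0 ∈ [5/348, 11/348)
intersection: [2/87, 5/174)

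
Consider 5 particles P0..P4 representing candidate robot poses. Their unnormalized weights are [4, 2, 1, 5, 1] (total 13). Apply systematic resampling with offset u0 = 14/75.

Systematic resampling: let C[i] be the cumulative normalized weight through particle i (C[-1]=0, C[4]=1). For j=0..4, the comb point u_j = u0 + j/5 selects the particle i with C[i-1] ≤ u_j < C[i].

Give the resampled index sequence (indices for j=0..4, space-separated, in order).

0 1 3 3 4

C = [4/13, 6/13, 7/13, 12/13, 1]
j=0: u_0=14/75 ∈ [0, 4/13) → index 0
j=1: u_1=29/75 ∈ [4/13, 6/13) → index 1
j=2: u_2=44/75 ∈ [7/13, 12/13) → index 3
j=3: u_3=59/75 ∈ [7/13, 12/13) → index 3
j=4: u_4=74/75 ∈ [12/13, 1) → index 4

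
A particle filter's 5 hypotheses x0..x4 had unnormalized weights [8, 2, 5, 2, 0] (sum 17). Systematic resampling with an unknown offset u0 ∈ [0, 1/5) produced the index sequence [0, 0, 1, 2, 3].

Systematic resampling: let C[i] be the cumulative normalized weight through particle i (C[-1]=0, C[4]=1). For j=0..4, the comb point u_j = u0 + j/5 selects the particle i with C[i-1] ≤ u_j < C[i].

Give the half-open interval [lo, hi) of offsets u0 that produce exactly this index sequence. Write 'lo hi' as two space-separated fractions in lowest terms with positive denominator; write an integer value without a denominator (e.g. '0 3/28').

C = [8/17, 10/17, 15/17, 1, 1]
j=0 picked index 0: u0 ∈ [0, 8/17)
j=1 picked index 0: u0 ∈ [-1/5, 23/85)
j=2 picked index 1: u0 ∈ [6/85, 16/85)
j=3 picked index 2: u0 ∈ [-1/85, 24/85)
j=4 picked index 3: u0 ∈ [7/85, 1/5)
intersection: [7/85, 16/85)

7/85 16/85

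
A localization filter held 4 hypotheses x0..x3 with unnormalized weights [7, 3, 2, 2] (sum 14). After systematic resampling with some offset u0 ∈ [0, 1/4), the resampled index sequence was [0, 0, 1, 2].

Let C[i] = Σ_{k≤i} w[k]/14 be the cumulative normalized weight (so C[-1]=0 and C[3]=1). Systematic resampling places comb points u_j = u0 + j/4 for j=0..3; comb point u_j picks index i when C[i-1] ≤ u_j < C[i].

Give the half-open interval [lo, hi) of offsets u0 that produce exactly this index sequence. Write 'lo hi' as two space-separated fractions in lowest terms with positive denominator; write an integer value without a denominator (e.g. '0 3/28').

0 3/28

C = [1/2, 5/7, 6/7, 1]
j=0 picked index 0: u0 ∈ [0, 1/2)
j=1 picked index 0: u0 ∈ [-1/4, 1/4)
j=2 picked index 1: u0 ∈ [0, 3/14)
j=3 picked index 2: u0 ∈ [-1/28, 3/28)
intersection: [0, 3/28)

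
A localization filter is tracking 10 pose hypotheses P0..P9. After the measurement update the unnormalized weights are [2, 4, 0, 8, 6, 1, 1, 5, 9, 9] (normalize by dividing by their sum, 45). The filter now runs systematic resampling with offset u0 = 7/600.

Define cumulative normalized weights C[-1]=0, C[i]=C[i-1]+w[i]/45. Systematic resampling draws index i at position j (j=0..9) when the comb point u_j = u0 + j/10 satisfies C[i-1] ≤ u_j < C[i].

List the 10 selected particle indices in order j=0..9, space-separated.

C = [2/45, 2/15, 2/15, 14/45, 4/9, 7/15, 22/45, 3/5, 4/5, 1]
j=0: u_0=7/600 ∈ [0, 2/45) → index 0
j=1: u_1=67/600 ∈ [2/45, 2/15) → index 1
j=2: u_2=127/600 ∈ [2/15, 14/45) → index 3
j=3: u_3=187/600 ∈ [14/45, 4/9) → index 4
j=4: u_4=247/600 ∈ [14/45, 4/9) → index 4
j=5: u_5=307/600 ∈ [22/45, 3/5) → index 7
j=6: u_6=367/600 ∈ [3/5, 4/5) → index 8
j=7: u_7=427/600 ∈ [3/5, 4/5) → index 8
j=8: u_8=487/600 ∈ [4/5, 1) → index 9
j=9: u_9=547/600 ∈ [4/5, 1) → index 9

0 1 3 4 4 7 8 8 9 9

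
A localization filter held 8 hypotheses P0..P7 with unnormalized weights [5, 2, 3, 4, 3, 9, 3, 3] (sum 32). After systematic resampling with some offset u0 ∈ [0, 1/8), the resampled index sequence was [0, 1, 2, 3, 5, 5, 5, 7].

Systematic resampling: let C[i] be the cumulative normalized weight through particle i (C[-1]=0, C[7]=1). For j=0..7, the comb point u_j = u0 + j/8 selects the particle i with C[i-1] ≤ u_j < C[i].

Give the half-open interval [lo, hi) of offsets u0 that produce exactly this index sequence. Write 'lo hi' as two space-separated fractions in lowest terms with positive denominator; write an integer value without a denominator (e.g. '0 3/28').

1/32 1/16

C = [5/32, 7/32, 5/16, 7/16, 17/32, 13/16, 29/32, 1]
j=0 picked index 0: u0 ∈ [0, 5/32)
j=1 picked index 1: u0 ∈ [1/32, 3/32)
j=2 picked index 2: u0 ∈ [-1/32, 1/16)
j=3 picked index 3: u0 ∈ [-1/16, 1/16)
j=4 picked index 5: u0 ∈ [1/32, 5/16)
j=5 picked index 5: u0 ∈ [-3/32, 3/16)
j=6 picked index 5: u0 ∈ [-7/32, 1/16)
j=7 picked index 7: u0 ∈ [1/32, 1/8)
intersection: [1/32, 1/16)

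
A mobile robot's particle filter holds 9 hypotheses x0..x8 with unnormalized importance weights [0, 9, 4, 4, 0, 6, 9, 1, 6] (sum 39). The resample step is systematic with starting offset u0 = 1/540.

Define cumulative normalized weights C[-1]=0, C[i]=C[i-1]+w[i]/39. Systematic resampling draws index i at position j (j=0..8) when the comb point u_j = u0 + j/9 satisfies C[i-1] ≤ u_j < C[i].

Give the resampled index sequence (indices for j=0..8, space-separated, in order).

1 1 1 3 5 5 6 6 8

C = [0, 3/13, 1/3, 17/39, 17/39, 23/39, 32/39, 11/13, 1]
j=0: u_0=1/540 ∈ [0, 3/13) → index 1
j=1: u_1=61/540 ∈ [0, 3/13) → index 1
j=2: u_2=121/540 ∈ [0, 3/13) → index 1
j=3: u_3=181/540 ∈ [1/3, 17/39) → index 3
j=4: u_4=241/540 ∈ [17/39, 23/39) → index 5
j=5: u_5=301/540 ∈ [17/39, 23/39) → index 5
j=6: u_6=361/540 ∈ [23/39, 32/39) → index 6
j=7: u_7=421/540 ∈ [23/39, 32/39) → index 6
j=8: u_8=481/540 ∈ [11/13, 1) → index 8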